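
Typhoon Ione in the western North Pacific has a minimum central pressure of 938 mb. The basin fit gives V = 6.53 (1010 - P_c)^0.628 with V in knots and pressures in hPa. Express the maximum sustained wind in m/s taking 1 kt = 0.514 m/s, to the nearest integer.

49 m/s

ΔP = 1010 − 938 = 72 mb.
V ≈ 6.53 × 72^0.628 = 6.53 × 14.669 ≈ 95.790 kt.
95.790 × 0.514 ≈ 49.24 m/s → 49 m/s.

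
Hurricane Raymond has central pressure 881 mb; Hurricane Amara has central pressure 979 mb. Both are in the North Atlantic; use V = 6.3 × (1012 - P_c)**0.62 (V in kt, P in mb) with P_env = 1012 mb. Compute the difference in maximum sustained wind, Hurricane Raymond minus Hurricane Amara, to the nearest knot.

74 kt

Hurricane Raymond: ΔP = 131; V ≈ 6.3 × 131^0.62 ≈ 129.43 kt.
Hurricane Amara: ΔP = 33; V ≈ 6.3 × 33^0.62 ≈ 55.06 kt.
Difference ≈ 129.43 − 55.06 = 74.37 → 74 kt.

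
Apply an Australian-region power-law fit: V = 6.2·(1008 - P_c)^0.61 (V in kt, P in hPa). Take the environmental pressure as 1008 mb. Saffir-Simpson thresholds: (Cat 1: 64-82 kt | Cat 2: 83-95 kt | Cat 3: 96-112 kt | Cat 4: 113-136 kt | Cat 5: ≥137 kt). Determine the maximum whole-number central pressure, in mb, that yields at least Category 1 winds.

Category 1 begins at V = 64 kt.
Required ΔP = (64/6.2)^(1/0.61) = 10.323^1.639 ≈ 45.91 mb.
P_c ≤ 1008 − 45.91 = 962.09, so the highest integer P_c is 962 mb.

962 mb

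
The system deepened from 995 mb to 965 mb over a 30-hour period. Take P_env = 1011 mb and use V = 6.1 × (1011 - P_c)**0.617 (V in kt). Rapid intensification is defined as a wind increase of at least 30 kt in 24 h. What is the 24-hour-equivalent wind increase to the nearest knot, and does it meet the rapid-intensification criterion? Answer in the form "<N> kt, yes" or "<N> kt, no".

V₁: ΔP = 16, V ≈ 6.1 × 16^0.617 ≈ 33.75 kt.
V₂: ΔP = 46, V ≈ 6.1 × 46^0.617 ≈ 64.75 kt.
ΔV over 30 h = 31.00 kt → 24 h equivalent = 31.00 × 24/30 ≈ 24.80 kt.
25 kt < 30 kt ⇒ not rapid intensification.

25 kt, no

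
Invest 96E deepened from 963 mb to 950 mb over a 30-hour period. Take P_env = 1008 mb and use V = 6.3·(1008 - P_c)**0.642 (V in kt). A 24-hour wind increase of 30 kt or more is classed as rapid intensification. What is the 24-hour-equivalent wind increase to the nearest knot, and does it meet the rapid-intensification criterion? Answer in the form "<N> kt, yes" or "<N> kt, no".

10 kt, no

V₁: ΔP = 45, V ≈ 6.3 × 45^0.642 ≈ 72.56 kt.
V₂: ΔP = 58, V ≈ 6.3 × 58^0.642 ≈ 85.40 kt.
ΔV over 30 h = 12.84 kt → 24 h equivalent = 12.84 × 24/30 ≈ 10.27 kt.
10 kt < 30 kt ⇒ not rapid intensification.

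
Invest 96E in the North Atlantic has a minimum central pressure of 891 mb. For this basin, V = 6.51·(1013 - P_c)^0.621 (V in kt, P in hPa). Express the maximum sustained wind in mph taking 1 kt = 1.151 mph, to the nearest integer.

148 mph

ΔP = 1013 − 891 = 122 mb.
V ≈ 6.51 × 122^0.621 = 6.51 × 19.753 ≈ 128.591 kt.
128.591 × 1.151 ≈ 148.01 mph → 148 mph.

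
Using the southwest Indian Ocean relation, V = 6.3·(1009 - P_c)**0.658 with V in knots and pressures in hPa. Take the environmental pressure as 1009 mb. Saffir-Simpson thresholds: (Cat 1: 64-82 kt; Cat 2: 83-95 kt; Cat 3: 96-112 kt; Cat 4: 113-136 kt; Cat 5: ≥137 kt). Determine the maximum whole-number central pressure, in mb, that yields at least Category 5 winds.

901 mb

Category 5 begins at V = 137 kt.
Required ΔP = (137/6.3)^(1/0.658) = 21.746^1.520 ≈ 107.77 mb.
P_c ≤ 1009 − 107.77 = 901.23, so the highest integer P_c is 901 mb.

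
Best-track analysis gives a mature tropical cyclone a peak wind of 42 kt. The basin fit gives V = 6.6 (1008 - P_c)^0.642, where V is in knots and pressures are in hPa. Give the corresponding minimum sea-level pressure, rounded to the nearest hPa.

990 hPa

ΔP = (V / 6.6)^(1/0.642) = (42/6.6)^1.558.
42/6.6 = 6.364; 6.364^1.558 ≈ 17.86 hPa.
P_c = 1008 − 17.86 = 990.14 ≈ 990 hPa.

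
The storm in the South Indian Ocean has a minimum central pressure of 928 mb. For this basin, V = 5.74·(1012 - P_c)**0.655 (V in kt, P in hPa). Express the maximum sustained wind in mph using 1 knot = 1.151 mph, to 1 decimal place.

ΔP = 1012 − 928 = 84 mb.
V ≈ 5.74 × 84^0.655 = 5.74 × 18.214 ≈ 104.548 kt.
104.548 × 1.151 ≈ 120.33 mph → 120.3 mph.

120.3 mph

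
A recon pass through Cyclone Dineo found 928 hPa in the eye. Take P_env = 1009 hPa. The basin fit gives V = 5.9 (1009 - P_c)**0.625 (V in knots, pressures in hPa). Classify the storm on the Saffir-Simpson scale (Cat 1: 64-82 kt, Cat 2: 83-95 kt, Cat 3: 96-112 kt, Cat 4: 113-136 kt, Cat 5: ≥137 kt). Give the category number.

2

ΔP = 1009 − 928 = 81 hPa.
V ≈ 5.9 × 81^0.625 = 5.9 × 15.59 ≈ 92 kt.
92 kt falls in the Category 2 band.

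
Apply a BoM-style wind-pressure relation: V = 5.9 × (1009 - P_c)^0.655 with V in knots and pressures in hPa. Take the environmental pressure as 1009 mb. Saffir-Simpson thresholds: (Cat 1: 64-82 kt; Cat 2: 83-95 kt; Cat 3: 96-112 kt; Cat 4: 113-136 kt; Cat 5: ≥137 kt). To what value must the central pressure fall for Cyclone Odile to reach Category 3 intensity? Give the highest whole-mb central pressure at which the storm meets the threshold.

Category 3 begins at V = 96 kt.
Required ΔP = (96/5.9)^(1/0.655) = 16.271^1.527 ≈ 70.71 mb.
P_c ≤ 1009 − 70.71 = 938.29, so the highest integer P_c is 938 mb.

938 mb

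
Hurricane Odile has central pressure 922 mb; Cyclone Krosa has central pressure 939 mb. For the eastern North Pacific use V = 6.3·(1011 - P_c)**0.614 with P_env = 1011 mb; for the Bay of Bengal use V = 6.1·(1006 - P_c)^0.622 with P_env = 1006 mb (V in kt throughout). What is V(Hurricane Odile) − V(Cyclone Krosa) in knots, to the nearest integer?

16 kt

Hurricane Odile: ΔP = 89; V ≈ 6.3 × 89^0.614 ≈ 99.14 kt.
Cyclone Krosa: ΔP = 67; V ≈ 6.1 × 67^0.622 ≈ 83.40 kt.
Difference ≈ 99.14 − 83.40 = 15.74 → 16 kt.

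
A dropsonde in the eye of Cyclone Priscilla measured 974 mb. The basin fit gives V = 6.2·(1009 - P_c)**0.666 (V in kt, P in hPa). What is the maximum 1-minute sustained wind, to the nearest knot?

ΔP = 1009 − 974 = 35 mb.
35^0.666 ≈ 10.675.
V ≈ 6.2 × 10.675 ≈ 66.2 kt.

66 kt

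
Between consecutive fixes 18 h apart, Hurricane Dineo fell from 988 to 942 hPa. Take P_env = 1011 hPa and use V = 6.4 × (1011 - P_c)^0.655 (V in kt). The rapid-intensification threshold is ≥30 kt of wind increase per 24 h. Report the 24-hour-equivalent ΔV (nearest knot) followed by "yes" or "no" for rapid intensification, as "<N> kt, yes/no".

V₁: ΔP = 23, V ≈ 6.4 × 23^0.655 ≈ 49.90 kt.
V₂: ΔP = 69, V ≈ 6.4 × 69^0.655 ≈ 102.48 kt.
ΔV over 18 h = 52.58 kt → 24 h equivalent = 52.58 × 24/18 ≈ 70.11 kt.
70 kt ≥ 30 kt ⇒ rapid intensification.

70 kt, yes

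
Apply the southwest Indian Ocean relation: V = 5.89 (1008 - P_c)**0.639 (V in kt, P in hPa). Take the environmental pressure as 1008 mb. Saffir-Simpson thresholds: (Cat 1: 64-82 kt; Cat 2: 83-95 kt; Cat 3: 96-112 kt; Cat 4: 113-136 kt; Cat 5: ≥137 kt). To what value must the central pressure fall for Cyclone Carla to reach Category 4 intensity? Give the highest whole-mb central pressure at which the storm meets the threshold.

Category 4 begins at V = 113 kt.
Required ΔP = (113/5.89)^(1/0.639) = 19.185^1.565 ≈ 101.80 mb.
P_c ≤ 1008 − 101.80 = 906.20, so the highest integer P_c is 906 mb.

906 mb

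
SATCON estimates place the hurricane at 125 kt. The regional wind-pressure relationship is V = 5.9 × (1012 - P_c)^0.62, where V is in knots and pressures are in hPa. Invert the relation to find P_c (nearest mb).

ΔP = (V / 5.9)^(1/0.62) = (125/5.9)^1.613.
125/5.9 = 21.186; 21.186^1.613 ≈ 137.66 mb.
P_c = 1012 − 137.66 = 874.34 ≈ 874 mb.

874 mb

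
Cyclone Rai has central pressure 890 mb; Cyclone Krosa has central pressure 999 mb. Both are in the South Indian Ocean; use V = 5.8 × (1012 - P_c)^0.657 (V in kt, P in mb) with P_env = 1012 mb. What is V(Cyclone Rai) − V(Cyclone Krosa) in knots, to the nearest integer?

Cyclone Rai: ΔP = 122; V ≈ 5.8 × 122^0.657 ≈ 136.20 kt.
Cyclone Krosa: ΔP = 13; V ≈ 5.8 × 13^0.657 ≈ 31.28 kt.
Difference ≈ 136.20 − 31.28 = 104.92 → 105 kt.

105 kt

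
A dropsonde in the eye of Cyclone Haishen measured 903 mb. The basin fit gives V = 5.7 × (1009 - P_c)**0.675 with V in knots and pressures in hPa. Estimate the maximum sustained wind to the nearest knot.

133 kt

ΔP = 1009 − 903 = 106 mb.
106^0.675 ≈ 23.285.
V ≈ 5.7 × 23.285 ≈ 132.7 kt.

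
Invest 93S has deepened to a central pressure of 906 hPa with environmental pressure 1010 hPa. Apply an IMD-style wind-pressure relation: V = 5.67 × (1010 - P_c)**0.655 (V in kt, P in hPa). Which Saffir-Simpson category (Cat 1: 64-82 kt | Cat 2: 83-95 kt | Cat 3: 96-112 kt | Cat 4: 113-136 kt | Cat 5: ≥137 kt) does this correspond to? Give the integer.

ΔP = 1010 − 906 = 104 hPa.
V ≈ 5.67 × 104^0.655 = 5.67 × 20.95 ≈ 119 kt.
119 kt falls in the Category 4 band.

4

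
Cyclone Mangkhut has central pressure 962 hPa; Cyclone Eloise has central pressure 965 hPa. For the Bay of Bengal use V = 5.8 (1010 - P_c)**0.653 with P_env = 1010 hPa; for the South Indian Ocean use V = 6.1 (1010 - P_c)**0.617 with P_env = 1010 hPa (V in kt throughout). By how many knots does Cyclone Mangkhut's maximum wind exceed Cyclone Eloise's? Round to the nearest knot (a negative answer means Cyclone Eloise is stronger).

9 kt

Cyclone Mangkhut: ΔP = 48; V ≈ 5.8 × 48^0.653 ≈ 72.66 kt.
Cyclone Eloise: ΔP = 45; V ≈ 6.1 × 45^0.617 ≈ 63.88 kt.
Difference ≈ 72.66 − 63.88 = 8.78 → 9 kt.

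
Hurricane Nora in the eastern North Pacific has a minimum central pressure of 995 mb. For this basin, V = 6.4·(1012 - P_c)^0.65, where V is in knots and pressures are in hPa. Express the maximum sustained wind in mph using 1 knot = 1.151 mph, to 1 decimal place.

46.5 mph

ΔP = 1012 − 995 = 17 mb.
V ≈ 6.4 × 17^0.65 = 6.4 × 6.307 ≈ 40.362 kt.
40.362 × 1.151 ≈ 46.46 mph → 46.5 mph.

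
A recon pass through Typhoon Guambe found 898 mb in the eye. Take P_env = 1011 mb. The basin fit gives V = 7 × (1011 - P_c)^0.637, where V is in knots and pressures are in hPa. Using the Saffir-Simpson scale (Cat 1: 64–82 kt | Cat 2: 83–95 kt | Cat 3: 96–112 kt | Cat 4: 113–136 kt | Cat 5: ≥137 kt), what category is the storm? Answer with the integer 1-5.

5

ΔP = 1011 − 898 = 113 mb.
V ≈ 7 × 113^0.637 = 7 × 20.31 ≈ 142 kt.
142 kt falls in the Category 5 band.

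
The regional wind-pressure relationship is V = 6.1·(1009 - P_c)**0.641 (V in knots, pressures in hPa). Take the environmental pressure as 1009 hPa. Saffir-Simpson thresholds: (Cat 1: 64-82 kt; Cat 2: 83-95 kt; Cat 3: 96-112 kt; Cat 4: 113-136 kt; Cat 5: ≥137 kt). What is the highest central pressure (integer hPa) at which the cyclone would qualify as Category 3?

Category 3 begins at V = 96 kt.
Required ΔP = (96/6.1)^(1/0.641) = 15.738^1.560 ≈ 73.67 hPa.
P_c ≤ 1009 − 73.67 = 935.33, so the highest integer P_c is 935 hPa.

935 hPa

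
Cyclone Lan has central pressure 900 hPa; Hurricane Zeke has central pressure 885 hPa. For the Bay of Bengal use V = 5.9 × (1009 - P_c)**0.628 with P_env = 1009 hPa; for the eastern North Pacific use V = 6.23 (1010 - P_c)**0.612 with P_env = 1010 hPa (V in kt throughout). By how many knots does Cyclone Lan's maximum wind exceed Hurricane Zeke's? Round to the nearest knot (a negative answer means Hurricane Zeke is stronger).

-7 kt

Cyclone Lan: ΔP = 109; V ≈ 5.9 × 109^0.628 ≈ 112.29 kt.
Hurricane Zeke: ΔP = 125; V ≈ 6.23 × 125^0.612 ≈ 119.62 kt.
Difference ≈ 112.29 − 119.62 = -7.33 → -7 kt.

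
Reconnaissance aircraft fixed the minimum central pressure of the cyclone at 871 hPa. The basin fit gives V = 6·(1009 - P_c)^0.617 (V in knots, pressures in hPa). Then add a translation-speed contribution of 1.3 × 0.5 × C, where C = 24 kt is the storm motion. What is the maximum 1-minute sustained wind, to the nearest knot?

141 kt

ΔP = 1009 − 871 = 138 hPa.
138^0.617 ≈ 20.908.
V ≈ 6 × 20.908 ≈ 125.4 kt.
Translation term: 1.3 × 0.5 × 24 = 15.6 kt.
Corrected V ≈ 141 kt → 141 kt.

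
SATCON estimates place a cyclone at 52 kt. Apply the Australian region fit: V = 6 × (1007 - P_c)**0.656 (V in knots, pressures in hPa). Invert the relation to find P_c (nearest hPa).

980 hPa

ΔP = (V / 6)^(1/0.656) = (52/6)^1.524.
52/6 = 8.667; 8.667^1.524 ≈ 26.89 hPa.
P_c = 1007 − 26.89 = 980.11 ≈ 980 hPa.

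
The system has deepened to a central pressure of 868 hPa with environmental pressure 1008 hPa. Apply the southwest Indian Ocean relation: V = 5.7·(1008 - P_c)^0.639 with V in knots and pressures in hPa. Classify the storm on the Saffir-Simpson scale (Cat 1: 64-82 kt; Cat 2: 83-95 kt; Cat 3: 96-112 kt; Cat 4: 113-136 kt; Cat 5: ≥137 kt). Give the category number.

ΔP = 1008 − 868 = 140 hPa.
V ≈ 5.7 × 140^0.639 = 5.7 × 23.52 ≈ 134 kt.
134 kt falls in the Category 4 band.

4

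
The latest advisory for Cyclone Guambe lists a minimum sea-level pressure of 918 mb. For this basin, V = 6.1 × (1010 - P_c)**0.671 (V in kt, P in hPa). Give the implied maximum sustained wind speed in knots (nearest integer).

127 kt

ΔP = 1010 − 918 = 92 mb.
92^0.671 ≈ 20.783.
V ≈ 6.1 × 20.783 ≈ 126.8 kt.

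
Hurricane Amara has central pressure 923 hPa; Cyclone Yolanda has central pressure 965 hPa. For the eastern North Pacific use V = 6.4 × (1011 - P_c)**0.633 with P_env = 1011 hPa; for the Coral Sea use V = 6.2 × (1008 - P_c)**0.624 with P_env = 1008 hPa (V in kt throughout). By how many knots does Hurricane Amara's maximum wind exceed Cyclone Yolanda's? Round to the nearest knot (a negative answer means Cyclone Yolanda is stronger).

44 kt

Hurricane Amara: ΔP = 88; V ≈ 6.4 × 88^0.633 ≈ 108.90 kt.
Cyclone Yolanda: ΔP = 43; V ≈ 6.2 × 43^0.624 ≈ 64.82 kt.
Difference ≈ 108.90 − 64.82 = 44.08 → 44 kt.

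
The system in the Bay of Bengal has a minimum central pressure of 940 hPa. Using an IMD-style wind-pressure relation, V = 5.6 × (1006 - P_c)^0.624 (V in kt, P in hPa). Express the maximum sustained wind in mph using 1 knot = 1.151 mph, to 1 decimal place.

88.0 mph

ΔP = 1006 − 940 = 66 hPa.
V ≈ 5.6 × 66^0.624 = 5.6 × 13.658 ≈ 76.486 kt.
76.486 × 1.151 ≈ 88.04 mph → 88.0 mph.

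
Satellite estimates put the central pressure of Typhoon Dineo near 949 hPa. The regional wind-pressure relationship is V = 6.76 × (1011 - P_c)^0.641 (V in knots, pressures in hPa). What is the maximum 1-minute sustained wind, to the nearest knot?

ΔP = 1011 − 949 = 62 hPa.
62^0.641 ≈ 14.090.
V ≈ 6.76 × 14.090 ≈ 95.3 kt.

95 kt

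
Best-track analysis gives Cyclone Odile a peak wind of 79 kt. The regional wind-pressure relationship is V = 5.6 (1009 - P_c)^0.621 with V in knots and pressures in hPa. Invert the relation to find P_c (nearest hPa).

938 hPa

ΔP = (V / 5.6)^(1/0.621) = (79/5.6)^1.610.
79/5.6 = 14.107; 14.107^1.610 ≈ 70.95 hPa.
P_c = 1009 − 70.95 = 938.05 ≈ 938 hPa.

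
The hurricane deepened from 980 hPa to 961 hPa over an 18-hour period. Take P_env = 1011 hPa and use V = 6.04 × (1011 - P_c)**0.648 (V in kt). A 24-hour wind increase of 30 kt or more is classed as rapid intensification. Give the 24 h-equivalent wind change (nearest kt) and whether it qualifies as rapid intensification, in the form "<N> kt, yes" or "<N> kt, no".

27 kt, no

V₁: ΔP = 31, V ≈ 6.04 × 31^0.648 ≈ 55.90 kt.
V₂: ΔP = 50, V ≈ 6.04 × 50^0.648 ≈ 76.20 kt.
ΔV over 18 h = 20.30 kt → 24 h equivalent = 20.30 × 24/18 ≈ 27.07 kt.
27 kt < 30 kt ⇒ not rapid intensification.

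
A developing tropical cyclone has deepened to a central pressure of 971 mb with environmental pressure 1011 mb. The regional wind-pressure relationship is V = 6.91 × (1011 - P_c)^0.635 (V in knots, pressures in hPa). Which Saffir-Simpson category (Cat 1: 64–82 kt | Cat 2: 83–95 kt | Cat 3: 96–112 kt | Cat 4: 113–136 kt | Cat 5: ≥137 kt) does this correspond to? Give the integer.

1

ΔP = 1011 − 971 = 40 mb.
V ≈ 6.91 × 40^0.635 = 6.91 × 10.41 ≈ 72 kt.
72 kt falls in the Category 1 band.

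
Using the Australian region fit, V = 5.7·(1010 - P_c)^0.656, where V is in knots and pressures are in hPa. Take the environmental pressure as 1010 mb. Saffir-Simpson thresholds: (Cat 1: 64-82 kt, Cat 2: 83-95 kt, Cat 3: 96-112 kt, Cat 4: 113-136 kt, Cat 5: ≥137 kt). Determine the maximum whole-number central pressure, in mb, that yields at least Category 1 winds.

Category 1 begins at V = 64 kt.
Required ΔP = (64/5.7)^(1/0.656) = 11.228^1.524 ≈ 39.91 mb.
P_c ≤ 1010 − 39.91 = 970.09, so the highest integer P_c is 970 mb.

970 mb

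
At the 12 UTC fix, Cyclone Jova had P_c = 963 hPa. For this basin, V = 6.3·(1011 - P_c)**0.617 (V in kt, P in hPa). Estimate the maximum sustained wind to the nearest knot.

69 kt

ΔP = 1011 − 963 = 48 hPa.
48^0.617 ≈ 10.897.
V ≈ 6.3 × 10.897 ≈ 68.7 kt.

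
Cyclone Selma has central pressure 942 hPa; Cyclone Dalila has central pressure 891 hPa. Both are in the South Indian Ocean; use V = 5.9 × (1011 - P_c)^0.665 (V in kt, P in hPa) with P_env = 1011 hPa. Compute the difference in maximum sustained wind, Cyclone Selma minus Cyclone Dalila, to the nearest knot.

-44 kt

Cyclone Selma: ΔP = 69; V ≈ 5.9 × 69^0.665 ≈ 98.56 kt.
Cyclone Dalila: ΔP = 120; V ≈ 5.9 × 120^0.665 ≈ 142.40 kt.
Difference ≈ 98.56 − 142.40 = -43.84 → -44 kt.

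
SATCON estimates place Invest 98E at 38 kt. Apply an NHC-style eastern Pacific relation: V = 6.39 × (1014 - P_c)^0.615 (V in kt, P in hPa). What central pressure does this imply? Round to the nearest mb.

996 mb

ΔP = (V / 6.39)^(1/0.615) = (38/6.39)^1.626.
38/6.39 = 5.947; 5.947^1.626 ≈ 18.16 mb.
P_c = 1014 − 18.16 = 995.84 ≈ 996 mb.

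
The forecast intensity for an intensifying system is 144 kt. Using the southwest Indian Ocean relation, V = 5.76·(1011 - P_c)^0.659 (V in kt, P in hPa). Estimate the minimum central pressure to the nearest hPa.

879 hPa

ΔP = (V / 5.76)^(1/0.659) = (144/5.76)^1.517.
144/5.76 = 25.000; 25.000^1.517 ≈ 132.22 hPa.
P_c = 1011 − 132.22 = 878.78 ≈ 879 hPa.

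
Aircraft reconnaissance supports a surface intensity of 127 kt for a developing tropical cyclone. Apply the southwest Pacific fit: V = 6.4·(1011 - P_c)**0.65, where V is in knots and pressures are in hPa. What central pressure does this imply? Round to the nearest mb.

912 mb

ΔP = (V / 6.4)^(1/0.65) = (127/6.4)^1.538.
127/6.4 = 19.844; 19.844^1.538 ≈ 99.16 mb.
P_c = 1011 − 99.16 = 911.84 ≈ 912 mb.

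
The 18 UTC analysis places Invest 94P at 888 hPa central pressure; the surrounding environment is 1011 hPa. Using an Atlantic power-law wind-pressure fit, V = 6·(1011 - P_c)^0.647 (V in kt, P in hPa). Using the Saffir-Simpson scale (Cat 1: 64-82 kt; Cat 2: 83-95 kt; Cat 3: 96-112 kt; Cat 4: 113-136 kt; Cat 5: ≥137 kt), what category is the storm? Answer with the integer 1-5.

4

ΔP = 1011 − 888 = 123 hPa.
V ≈ 6 × 123^0.647 = 6 × 22.50 ≈ 135 kt.
135 kt falls in the Category 4 band.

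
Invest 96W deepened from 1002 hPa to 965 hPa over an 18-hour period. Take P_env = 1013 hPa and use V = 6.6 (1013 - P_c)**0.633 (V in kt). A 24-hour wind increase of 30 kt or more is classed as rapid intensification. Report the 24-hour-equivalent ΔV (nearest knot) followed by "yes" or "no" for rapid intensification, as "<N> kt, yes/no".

62 kt, yes

V₁: ΔP = 11, V ≈ 6.6 × 11^0.633 ≈ 30.11 kt.
V₂: ΔP = 48, V ≈ 6.6 × 48^0.633 ≈ 76.52 kt.
ΔV over 18 h = 46.41 kt → 24 h equivalent = 46.41 × 24/18 ≈ 61.88 kt.
62 kt ≥ 30 kt ⇒ rapid intensification.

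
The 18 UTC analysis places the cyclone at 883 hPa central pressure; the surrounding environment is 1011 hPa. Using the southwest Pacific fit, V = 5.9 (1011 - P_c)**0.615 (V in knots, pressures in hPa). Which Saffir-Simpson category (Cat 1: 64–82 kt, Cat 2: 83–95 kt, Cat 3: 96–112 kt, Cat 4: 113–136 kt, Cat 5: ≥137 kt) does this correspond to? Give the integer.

4

ΔP = 1011 − 883 = 128 hPa.
V ≈ 5.9 × 128^0.615 = 5.9 × 19.77 ≈ 117 kt.
117 kt falls in the Category 4 band.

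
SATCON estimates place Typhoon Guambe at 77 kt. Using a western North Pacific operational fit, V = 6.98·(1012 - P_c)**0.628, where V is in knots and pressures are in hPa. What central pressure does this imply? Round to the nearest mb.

966 mb

ΔP = (V / 6.98)^(1/0.628) = (77/6.98)^1.592.
77/6.98 = 11.032; 11.032^1.592 ≈ 45.73 mb.
P_c = 1012 − 45.73 = 966.27 ≈ 966 mb.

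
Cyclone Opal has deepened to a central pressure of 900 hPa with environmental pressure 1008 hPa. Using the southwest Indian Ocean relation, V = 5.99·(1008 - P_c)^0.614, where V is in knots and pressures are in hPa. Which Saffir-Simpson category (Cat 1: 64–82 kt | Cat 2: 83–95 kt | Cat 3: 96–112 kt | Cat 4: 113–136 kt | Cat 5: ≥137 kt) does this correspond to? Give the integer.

ΔP = 1008 − 900 = 108 hPa.
V ≈ 5.99 × 108^0.614 = 5.99 × 17.72 ≈ 106 kt.
106 kt falls in the Category 3 band.

3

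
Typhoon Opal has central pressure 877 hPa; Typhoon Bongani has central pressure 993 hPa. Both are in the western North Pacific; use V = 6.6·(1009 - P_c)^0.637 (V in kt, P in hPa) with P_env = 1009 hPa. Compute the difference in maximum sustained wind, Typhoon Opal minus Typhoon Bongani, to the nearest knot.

Typhoon Opal: ΔP = 132; V ≈ 6.6 × 132^0.637 ≈ 148.03 kt.
Typhoon Bongani: ΔP = 16; V ≈ 6.6 × 16^0.637 ≈ 38.60 kt.
Difference ≈ 148.03 − 38.60 = 109.43 → 109 kt.

109 kt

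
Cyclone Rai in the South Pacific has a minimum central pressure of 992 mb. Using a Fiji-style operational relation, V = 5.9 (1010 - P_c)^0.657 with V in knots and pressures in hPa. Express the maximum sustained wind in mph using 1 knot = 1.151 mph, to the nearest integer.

45 mph

ΔP = 1010 − 992 = 18 mb.
V ≈ 5.9 × 18^0.657 = 5.9 × 6.679 ≈ 39.406 kt.
39.406 × 1.151 ≈ 45.36 mph → 45 mph.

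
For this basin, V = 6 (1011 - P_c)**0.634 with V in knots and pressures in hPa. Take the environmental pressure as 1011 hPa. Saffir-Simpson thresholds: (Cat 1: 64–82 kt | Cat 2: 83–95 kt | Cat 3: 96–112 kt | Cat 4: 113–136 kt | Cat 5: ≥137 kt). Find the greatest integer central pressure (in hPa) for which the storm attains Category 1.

Category 1 begins at V = 64 kt.
Required ΔP = (64/6)^(1/0.634) = 10.667^1.577 ≈ 41.83 hPa.
P_c ≤ 1011 − 41.83 = 969.17, so the highest integer P_c is 969 hPa.

969 hPa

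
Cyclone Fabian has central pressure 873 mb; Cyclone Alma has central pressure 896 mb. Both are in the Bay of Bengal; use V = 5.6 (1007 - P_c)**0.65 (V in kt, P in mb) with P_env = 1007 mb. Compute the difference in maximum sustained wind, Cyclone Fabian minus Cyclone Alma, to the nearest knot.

Cyclone Fabian: ΔP = 134; V ≈ 5.6 × 134^0.65 ≈ 135.15 kt.
Cyclone Alma: ΔP = 111; V ≈ 5.6 × 111^0.65 ≈ 119.58 kt.
Difference ≈ 135.15 − 119.58 = 15.57 → 16 kt.

16 kt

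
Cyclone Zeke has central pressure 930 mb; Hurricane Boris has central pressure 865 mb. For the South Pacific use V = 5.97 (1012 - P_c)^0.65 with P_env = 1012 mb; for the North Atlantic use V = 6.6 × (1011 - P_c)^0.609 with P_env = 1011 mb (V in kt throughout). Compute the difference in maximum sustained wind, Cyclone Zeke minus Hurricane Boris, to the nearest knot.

Cyclone Zeke: ΔP = 82; V ≈ 5.97 × 82^0.65 ≈ 104.70 kt.
Hurricane Boris: ΔP = 146; V ≈ 6.6 × 146^0.609 ≈ 137.29 kt.
Difference ≈ 104.70 − 137.29 = -32.59 → -33 kt.

-33 kt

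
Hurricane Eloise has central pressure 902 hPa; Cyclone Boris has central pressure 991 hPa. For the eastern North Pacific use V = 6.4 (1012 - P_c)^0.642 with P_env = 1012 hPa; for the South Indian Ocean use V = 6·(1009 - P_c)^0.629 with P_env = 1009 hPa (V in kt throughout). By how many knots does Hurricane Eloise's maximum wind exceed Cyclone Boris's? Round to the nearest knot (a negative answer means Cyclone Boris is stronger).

Hurricane Eloise: ΔP = 110; V ≈ 6.4 × 110^0.642 ≈ 130.84 kt.
Cyclone Boris: ΔP = 18; V ≈ 6 × 18^0.629 ≈ 36.96 kt.
Difference ≈ 130.84 − 36.96 = 93.88 → 94 kt.

94 kt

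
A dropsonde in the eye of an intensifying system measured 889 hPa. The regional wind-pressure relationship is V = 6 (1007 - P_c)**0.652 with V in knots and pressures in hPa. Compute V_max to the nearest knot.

ΔP = 1007 − 889 = 118 hPa.
118^0.652 ≈ 22.432.
V ≈ 6 × 22.432 ≈ 134.6 kt.

135 kt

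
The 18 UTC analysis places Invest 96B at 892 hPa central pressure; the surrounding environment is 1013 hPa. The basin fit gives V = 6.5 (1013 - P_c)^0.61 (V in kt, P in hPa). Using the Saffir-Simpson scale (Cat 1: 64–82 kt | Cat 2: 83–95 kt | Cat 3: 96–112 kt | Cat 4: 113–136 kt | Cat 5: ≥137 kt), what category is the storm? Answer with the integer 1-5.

ΔP = 1013 − 892 = 121 hPa.
V ≈ 6.5 × 121^0.61 = 6.5 × 18.64 ≈ 121 kt.
121 kt falls in the Category 4 band.

4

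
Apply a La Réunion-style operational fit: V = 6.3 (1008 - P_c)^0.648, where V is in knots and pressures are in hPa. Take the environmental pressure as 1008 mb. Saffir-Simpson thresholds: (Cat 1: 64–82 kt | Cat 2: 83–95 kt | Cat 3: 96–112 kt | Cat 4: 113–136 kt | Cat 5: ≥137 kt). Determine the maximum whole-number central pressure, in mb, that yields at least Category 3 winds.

941 mb

Category 3 begins at V = 96 kt.
Required ΔP = (96/6.3)^(1/0.648) = 15.238^1.543 ≈ 66.91 mb.
P_c ≤ 1008 − 66.91 = 941.09, so the highest integer P_c is 941 mb.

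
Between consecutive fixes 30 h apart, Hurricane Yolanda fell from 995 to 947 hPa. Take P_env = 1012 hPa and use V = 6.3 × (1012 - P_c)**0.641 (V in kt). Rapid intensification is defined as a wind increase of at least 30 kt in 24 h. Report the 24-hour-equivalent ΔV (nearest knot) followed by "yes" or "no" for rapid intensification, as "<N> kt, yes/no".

42 kt, yes

V₁: ΔP = 17, V ≈ 6.3 × 17^0.641 ≈ 38.73 kt.
V₂: ΔP = 65, V ≈ 6.3 × 65^0.641 ≈ 91.50 kt.
ΔV over 30 h = 52.77 kt → 24 h equivalent = 52.77 × 24/30 ≈ 42.22 kt.
42 kt ≥ 30 kt ⇒ rapid intensification.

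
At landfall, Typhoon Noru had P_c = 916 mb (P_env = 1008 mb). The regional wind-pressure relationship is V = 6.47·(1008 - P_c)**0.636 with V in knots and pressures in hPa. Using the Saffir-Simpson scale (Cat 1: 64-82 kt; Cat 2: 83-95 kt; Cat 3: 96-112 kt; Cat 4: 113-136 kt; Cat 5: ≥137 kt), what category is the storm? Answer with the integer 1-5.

ΔP = 1008 − 916 = 92 mb.
V ≈ 6.47 × 92^0.636 = 6.47 × 17.74 ≈ 115 kt.
115 kt falls in the Category 4 band.

4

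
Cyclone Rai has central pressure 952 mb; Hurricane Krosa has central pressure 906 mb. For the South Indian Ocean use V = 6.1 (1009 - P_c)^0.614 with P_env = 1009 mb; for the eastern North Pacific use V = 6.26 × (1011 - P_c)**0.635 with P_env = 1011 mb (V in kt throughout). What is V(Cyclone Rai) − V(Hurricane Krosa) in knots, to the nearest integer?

Cyclone Rai: ΔP = 57; V ≈ 6.1 × 57^0.614 ≈ 73.02 kt.
Hurricane Krosa: ΔP = 105; V ≈ 6.26 × 105^0.635 ≈ 120.23 kt.
Difference ≈ 73.02 − 120.23 = -47.21 → -47 kt.

-47 kt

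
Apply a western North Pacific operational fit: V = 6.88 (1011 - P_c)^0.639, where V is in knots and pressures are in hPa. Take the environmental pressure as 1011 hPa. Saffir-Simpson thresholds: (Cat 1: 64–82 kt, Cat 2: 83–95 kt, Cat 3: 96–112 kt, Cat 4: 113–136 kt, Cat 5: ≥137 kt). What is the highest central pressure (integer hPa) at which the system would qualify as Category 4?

931 hPa

Category 4 begins at V = 113 kt.
Required ΔP = (113/6.88)^(1/0.639) = 16.424^1.565 ≈ 79.83 hPa.
P_c ≤ 1011 − 79.83 = 931.17, so the highest integer P_c is 931 hPa.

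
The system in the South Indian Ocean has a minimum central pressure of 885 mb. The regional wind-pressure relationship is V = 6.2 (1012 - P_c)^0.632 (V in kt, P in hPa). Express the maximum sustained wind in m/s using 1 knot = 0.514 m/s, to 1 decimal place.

68.1 m/s

ΔP = 1012 − 885 = 127 mb.
V ≈ 6.2 × 127^0.632 = 6.2 × 21.360 ≈ 132.433 kt.
132.433 × 0.514 ≈ 68.07 m/s → 68.1 m/s.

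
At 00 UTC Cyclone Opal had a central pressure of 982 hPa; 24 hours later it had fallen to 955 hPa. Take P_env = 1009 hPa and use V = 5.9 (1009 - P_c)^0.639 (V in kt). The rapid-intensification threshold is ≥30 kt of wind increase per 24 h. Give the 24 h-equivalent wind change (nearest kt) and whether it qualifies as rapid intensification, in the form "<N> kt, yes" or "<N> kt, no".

V₁: ΔP = 27, V ≈ 5.9 × 27^0.639 ≈ 48.47 kt.
V₂: ΔP = 54, V ≈ 5.9 × 54^0.639 ≈ 75.48 kt.
ΔV over 24 h = 27.01 kt → 24 h equivalent = 27.01 × 24/24 ≈ 27.01 kt.
27 kt < 30 kt ⇒ not rapid intensification.

27 kt, no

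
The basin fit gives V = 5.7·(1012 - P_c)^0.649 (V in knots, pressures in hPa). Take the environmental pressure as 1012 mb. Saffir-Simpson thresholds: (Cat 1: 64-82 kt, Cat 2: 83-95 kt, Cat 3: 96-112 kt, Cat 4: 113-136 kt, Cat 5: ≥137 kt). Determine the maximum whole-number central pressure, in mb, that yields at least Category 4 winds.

Category 4 begins at V = 113 kt.
Required ΔP = (113/5.7)^(1/0.649) = 19.825^1.541 ≈ 99.72 mb.
P_c ≤ 1012 − 99.72 = 912.28, so the highest integer P_c is 912 mb.

912 mb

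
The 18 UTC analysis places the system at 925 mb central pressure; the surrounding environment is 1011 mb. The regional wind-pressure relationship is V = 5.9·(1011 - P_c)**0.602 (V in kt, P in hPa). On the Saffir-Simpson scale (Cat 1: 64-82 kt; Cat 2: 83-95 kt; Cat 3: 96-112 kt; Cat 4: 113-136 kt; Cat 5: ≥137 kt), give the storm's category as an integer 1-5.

ΔP = 1011 − 925 = 86 mb.
V ≈ 5.9 × 86^0.602 = 5.9 × 14.61 ≈ 86 kt.
86 kt falls in the Category 2 band.

2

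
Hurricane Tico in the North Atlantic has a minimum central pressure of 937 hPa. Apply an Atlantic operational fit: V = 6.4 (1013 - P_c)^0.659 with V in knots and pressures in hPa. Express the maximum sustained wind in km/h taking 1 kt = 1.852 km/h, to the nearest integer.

ΔP = 1013 − 937 = 76 hPa.
V ≈ 6.4 × 76^0.659 = 6.4 × 17.356 ≈ 111.080 kt.
111.080 × 1.852 ≈ 205.72 km/h → 206 km/h.

206 km/h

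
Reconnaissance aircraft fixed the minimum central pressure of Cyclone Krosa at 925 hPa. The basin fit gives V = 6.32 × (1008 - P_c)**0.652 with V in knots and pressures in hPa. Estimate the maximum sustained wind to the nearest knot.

ΔP = 1008 − 925 = 83 hPa.
83^0.652 ≈ 17.834.
V ≈ 6.32 × 17.834 ≈ 112.7 kt.

113 kt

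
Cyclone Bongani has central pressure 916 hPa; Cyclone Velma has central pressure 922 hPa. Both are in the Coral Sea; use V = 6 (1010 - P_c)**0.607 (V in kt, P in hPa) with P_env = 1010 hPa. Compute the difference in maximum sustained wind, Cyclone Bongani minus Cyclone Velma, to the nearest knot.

Cyclone Bongani: ΔP = 94; V ≈ 6 × 94^0.607 ≈ 94.59 kt.
Cyclone Velma: ΔP = 88; V ≈ 6 × 88^0.607 ≈ 90.88 kt.
Difference ≈ 94.59 − 90.88 = 3.71 → 4 kt.

4 kt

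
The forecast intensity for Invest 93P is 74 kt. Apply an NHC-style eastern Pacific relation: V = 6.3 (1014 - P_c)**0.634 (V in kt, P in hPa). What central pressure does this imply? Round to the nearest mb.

965 mb

ΔP = (V / 6.3)^(1/0.634) = (74/6.3)^1.577.
74/6.3 = 11.746; 11.746^1.577 ≈ 48.70 mb.
P_c = 1014 − 48.70 = 965.30 ≈ 965 mb.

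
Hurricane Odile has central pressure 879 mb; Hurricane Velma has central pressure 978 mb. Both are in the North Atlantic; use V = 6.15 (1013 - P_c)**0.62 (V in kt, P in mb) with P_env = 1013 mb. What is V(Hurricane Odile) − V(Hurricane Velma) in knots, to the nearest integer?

72 kt

Hurricane Odile: ΔP = 134; V ≈ 6.15 × 134^0.62 ≈ 128.14 kt.
Hurricane Velma: ΔP = 35; V ≈ 6.15 × 35^0.62 ≈ 55.74 kt.
Difference ≈ 128.14 − 55.74 = 72.40 → 72 kt.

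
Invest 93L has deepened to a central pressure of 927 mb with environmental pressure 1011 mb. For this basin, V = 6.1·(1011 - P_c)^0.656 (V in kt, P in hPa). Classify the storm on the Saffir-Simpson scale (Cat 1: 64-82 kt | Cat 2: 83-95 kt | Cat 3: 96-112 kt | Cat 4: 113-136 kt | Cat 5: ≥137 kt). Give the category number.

ΔP = 1011 − 927 = 84 mb.
V ≈ 6.1 × 84^0.656 = 6.1 × 18.29 ≈ 112 kt.
112 kt falls in the Category 3 band.

3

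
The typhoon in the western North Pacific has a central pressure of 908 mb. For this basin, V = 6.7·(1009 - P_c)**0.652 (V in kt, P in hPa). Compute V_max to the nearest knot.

ΔP = 1009 − 908 = 101 mb.
101^0.652 ≈ 20.268.
V ≈ 6.7 × 20.268 ≈ 135.8 kt.

136 kt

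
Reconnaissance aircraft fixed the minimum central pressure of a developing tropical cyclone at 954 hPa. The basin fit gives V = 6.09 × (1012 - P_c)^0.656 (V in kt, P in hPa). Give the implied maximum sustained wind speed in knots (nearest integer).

87 kt

ΔP = 1012 − 954 = 58 hPa.
58^0.656 ≈ 14.349.
V ≈ 6.09 × 14.349 ≈ 87.4 kt.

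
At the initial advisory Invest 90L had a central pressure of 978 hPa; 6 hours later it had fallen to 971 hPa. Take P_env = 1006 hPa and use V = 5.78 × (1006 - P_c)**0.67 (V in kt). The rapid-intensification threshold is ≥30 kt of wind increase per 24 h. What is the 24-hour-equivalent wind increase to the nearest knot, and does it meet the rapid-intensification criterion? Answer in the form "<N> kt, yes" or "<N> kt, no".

35 kt, yes

V₁: ΔP = 28, V ≈ 5.78 × 28^0.67 ≈ 53.89 kt.
V₂: ΔP = 35, V ≈ 5.78 × 35^0.67 ≈ 62.58 kt.
ΔV over 6 h = 8.69 kt → 24 h equivalent = 8.69 × 24/6 ≈ 34.76 kt.
35 kt ≥ 30 kt ⇒ rapid intensification.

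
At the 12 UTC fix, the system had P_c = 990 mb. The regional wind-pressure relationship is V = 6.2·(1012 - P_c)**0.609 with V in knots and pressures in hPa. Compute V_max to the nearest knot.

ΔP = 1012 − 990 = 22 mb.
22^0.609 ≈ 6.570.
V ≈ 6.2 × 6.570 ≈ 40.7 kt.

41 kt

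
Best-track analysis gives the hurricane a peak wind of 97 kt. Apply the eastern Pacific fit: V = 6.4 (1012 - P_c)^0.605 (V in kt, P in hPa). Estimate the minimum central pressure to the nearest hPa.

ΔP = (V / 6.4)^(1/0.605) = (97/6.4)^1.653.
97/6.4 = 15.156; 15.156^1.653 ≈ 89.41 hPa.
P_c = 1012 − 89.41 = 922.59 ≈ 923 hPa.

923 hPa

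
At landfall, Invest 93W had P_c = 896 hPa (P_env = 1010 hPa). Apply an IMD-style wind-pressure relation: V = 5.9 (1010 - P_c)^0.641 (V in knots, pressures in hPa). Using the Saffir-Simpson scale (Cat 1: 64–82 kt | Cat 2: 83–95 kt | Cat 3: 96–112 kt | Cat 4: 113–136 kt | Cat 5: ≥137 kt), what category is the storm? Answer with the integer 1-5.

4

ΔP = 1010 − 896 = 114 hPa.
V ≈ 5.9 × 114^0.641 = 5.9 × 20.82 ≈ 123 kt.
123 kt falls in the Category 4 band.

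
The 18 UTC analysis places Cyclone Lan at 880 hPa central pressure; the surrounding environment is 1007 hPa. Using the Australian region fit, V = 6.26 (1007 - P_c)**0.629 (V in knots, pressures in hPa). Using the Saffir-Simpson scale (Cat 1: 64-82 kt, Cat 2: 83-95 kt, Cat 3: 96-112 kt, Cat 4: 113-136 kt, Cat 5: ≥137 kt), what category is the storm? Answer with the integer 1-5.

ΔP = 1007 − 880 = 127 hPa.
V ≈ 6.26 × 127^0.629 = 6.26 × 21.05 ≈ 132 kt.
132 kt falls in the Category 4 band.

4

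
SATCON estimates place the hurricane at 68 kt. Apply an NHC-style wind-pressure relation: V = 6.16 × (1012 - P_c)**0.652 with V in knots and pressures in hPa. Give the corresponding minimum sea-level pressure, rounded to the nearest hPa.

972 hPa

ΔP = (V / 6.16)^(1/0.652) = (68/6.16)^1.534.
68/6.16 = 11.039; 11.039^1.534 ≈ 39.77 hPa.
P_c = 1012 − 39.77 = 972.23 ≈ 972 hPa.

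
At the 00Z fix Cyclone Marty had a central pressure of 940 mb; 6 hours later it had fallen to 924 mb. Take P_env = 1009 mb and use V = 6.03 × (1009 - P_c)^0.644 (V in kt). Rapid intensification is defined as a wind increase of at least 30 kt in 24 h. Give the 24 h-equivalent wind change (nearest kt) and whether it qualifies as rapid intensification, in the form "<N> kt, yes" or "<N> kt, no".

53 kt, yes

V₁: ΔP = 69, V ≈ 6.03 × 69^0.644 ≈ 92.16 kt.
V₂: ΔP = 85, V ≈ 6.03 × 85^0.644 ≈ 105.41 kt.
ΔV over 6 h = 13.25 kt → 24 h equivalent = 13.25 × 24/6 ≈ 53.00 kt.
53 kt ≥ 30 kt ⇒ rapid intensification.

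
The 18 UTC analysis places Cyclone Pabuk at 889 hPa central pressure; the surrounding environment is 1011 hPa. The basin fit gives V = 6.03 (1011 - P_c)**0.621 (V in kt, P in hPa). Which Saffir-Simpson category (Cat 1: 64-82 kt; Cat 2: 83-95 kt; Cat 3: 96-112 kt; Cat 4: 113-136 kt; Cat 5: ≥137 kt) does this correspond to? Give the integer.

ΔP = 1011 − 889 = 122 hPa.
V ≈ 6.03 × 122^0.621 = 6.03 × 19.75 ≈ 119 kt.
119 kt falls in the Category 4 band.

4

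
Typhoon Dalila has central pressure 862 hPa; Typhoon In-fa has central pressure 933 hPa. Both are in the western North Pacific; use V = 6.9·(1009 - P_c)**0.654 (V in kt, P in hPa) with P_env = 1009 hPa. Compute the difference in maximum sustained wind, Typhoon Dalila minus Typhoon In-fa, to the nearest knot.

63 kt

Typhoon Dalila: ΔP = 147; V ≈ 6.9 × 147^0.654 ≈ 180.42 kt.
Typhoon In-fa: ΔP = 76; V ≈ 6.9 × 76^0.654 ≈ 117.19 kt.
Difference ≈ 180.42 − 117.19 = 63.23 → 63 kt.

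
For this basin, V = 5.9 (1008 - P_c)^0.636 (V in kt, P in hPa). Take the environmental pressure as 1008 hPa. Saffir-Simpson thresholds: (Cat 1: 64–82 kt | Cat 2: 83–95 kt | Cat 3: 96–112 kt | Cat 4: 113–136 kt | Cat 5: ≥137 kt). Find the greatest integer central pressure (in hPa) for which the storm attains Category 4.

Category 4 begins at V = 113 kt.
Required ΔP = (113/5.9)^(1/0.636) = 19.153^1.572 ≈ 103.77 hPa.
P_c ≤ 1008 − 103.77 = 904.23, so the highest integer P_c is 904 hPa.

904 hPa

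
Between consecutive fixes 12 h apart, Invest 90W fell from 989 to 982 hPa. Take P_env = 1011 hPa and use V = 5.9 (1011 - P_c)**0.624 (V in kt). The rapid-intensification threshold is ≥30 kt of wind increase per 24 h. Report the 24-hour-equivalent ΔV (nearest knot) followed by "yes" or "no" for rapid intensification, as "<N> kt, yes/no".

V₁: ΔP = 22, V ≈ 5.9 × 22^0.624 ≈ 40.60 kt.
V₂: ΔP = 29, V ≈ 5.9 × 29^0.624 ≈ 48.24 kt.
ΔV over 12 h = 7.64 kt → 24 h equivalent = 7.64 × 24/12 ≈ 15.28 kt.
15 kt < 30 kt ⇒ not rapid intensification.

15 kt, no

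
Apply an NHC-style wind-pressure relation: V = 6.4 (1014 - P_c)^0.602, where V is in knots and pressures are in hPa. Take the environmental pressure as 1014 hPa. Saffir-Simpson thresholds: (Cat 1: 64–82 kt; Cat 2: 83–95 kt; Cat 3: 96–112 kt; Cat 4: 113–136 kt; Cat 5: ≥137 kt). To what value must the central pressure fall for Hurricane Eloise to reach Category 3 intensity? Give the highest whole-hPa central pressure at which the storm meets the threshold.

Category 3 begins at V = 96 kt.
Required ΔP = (96/6.4)^(1/0.602) = 15.000^1.661 ≈ 89.88 hPa.
P_c ≤ 1014 − 89.88 = 924.12, so the highest integer P_c is 924 hPa.

924 hPa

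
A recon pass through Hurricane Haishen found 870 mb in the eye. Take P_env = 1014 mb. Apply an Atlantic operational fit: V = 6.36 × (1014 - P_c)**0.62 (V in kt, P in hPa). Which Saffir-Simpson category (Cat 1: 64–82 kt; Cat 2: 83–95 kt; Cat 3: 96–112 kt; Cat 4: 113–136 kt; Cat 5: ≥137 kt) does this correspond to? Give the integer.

ΔP = 1014 − 870 = 144 mb.
V ≈ 6.36 × 144^0.62 = 6.36 × 21.79 ≈ 139 kt.
139 kt falls in the Category 5 band.

5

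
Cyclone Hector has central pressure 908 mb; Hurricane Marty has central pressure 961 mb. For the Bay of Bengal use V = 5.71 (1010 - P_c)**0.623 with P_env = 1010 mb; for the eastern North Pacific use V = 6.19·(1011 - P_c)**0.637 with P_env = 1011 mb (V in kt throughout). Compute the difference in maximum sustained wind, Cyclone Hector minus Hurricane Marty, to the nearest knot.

27 kt

Cyclone Hector: ΔP = 102; V ≈ 5.71 × 102^0.623 ≈ 101.86 kt.
Hurricane Marty: ΔP = 50; V ≈ 6.19 × 50^0.637 ≈ 74.81 kt.
Difference ≈ 101.86 − 74.81 = 27.05 → 27 kt.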